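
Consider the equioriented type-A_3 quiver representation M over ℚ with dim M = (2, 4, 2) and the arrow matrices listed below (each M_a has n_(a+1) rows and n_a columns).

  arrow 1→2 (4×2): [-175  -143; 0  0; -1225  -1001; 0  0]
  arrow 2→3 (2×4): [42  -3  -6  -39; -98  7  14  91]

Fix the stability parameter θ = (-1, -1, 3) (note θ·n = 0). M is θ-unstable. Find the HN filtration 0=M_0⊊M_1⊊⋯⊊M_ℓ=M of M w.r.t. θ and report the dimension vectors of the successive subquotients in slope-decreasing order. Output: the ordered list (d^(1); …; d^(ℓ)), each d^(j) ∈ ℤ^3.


Via rank(M_{q-1}∘⋯∘M_p): M ≅ I[1,1], I[1,2], I[2,2]^2, I[2,3], I[3,3].
μ_θ-semistable layers: μ^(1)=3; μ^(2)=-1

((0, 0, 2); (2, 4, 0))


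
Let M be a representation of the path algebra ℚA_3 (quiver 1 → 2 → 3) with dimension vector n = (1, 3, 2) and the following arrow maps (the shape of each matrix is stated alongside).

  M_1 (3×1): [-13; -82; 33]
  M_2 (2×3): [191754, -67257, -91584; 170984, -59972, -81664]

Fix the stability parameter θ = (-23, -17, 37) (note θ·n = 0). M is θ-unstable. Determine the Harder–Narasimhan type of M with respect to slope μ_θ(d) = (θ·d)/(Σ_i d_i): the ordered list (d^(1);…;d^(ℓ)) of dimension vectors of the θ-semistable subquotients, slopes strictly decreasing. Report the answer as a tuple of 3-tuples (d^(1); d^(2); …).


Via rank(M_{q-1}∘⋯∘M_p): M ≅ I[1,2], I[2,2], I[2,3], I[3,3].
μ_θ-semistable layers: μ^(1)=37; μ^(2)=-17; μ^(3)=-23

((0, 0, 2); (0, 3, 0); (1, 0, 0))


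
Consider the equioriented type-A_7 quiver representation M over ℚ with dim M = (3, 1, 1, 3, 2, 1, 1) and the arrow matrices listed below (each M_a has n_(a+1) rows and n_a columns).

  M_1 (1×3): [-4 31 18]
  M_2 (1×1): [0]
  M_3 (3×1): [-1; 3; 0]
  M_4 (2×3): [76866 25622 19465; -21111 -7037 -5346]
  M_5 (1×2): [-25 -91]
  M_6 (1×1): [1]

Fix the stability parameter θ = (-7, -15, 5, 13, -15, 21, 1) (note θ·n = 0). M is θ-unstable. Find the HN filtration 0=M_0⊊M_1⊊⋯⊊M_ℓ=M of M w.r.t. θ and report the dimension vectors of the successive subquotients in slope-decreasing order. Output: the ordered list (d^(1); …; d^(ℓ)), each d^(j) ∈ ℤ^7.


Barcode: M ≅ I[1,1]^2, I[1,2], I[3,4], I[4,5], I[4,7]. HN layers by μ_θ (6 steps, strictly decreasing):
  μ^(1)=13; μ^(2)=11; μ^(3)=5; μ^(4)=-1; μ^(5)=-7; μ^(6)=-11

((0, 0, 0, 1, 0, 0, 0); (0, 0, 0, 0, 0, 1, 1); (0, 0, 1, 0, 0, 0, 0); (0, 0, 0, 2, 2, 0, 0); (2, 0, 0, 0, 0, 0, 0); (1, 1, 0, 0, 0, 0, 0))


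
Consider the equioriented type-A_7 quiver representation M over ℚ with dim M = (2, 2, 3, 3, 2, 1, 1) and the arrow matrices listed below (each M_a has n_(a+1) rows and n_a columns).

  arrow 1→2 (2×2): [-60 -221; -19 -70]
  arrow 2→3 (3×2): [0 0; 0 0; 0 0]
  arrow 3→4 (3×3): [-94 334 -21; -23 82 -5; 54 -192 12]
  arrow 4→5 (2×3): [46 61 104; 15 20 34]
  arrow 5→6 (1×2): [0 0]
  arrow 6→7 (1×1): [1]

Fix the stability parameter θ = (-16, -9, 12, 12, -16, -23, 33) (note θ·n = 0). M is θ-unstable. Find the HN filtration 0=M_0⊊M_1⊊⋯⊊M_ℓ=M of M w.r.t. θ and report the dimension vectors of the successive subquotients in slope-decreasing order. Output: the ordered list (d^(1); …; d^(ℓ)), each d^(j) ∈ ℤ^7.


Barcode: M ≅ I[1,2]^2, I[3,3], I[3,5]^2, I[4,4], I[6,7]. HN layers by μ_θ (6 steps, strictly decreasing):
  μ^(1)=33; μ^(2)=12; μ^(3)=8/3; μ^(4)=-9; μ^(5)=-16; μ^(6)=-23

((0, 0, 0, 0, 0, 0, 1); (0, 0, 1, 1, 0, 0, 0); (0, 0, 2, 2, 2, 0, 0); (0, 2, 0, 0, 0, 0, 0); (2, 0, 0, 0, 0, 0, 0); (0, 0, 0, 0, 0, 1, 0))


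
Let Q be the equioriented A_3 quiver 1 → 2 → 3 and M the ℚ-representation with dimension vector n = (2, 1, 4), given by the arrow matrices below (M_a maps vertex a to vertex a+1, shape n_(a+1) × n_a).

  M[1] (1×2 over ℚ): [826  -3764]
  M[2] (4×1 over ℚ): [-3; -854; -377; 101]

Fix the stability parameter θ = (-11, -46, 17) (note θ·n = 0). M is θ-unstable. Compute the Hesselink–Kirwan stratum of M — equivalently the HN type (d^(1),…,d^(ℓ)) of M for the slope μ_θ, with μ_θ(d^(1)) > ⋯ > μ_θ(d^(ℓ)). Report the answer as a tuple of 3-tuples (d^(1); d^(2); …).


Via rank(M_{q-1}∘⋯∘M_p): M ≅ I[1,1], I[1,3], I[3,3]^3.
μ_θ-semistable layers: μ^(1)=17; μ^(2)=-11; μ^(3)=-57/2

((0, 0, 4); (1, 0, 0); (1, 1, 0))


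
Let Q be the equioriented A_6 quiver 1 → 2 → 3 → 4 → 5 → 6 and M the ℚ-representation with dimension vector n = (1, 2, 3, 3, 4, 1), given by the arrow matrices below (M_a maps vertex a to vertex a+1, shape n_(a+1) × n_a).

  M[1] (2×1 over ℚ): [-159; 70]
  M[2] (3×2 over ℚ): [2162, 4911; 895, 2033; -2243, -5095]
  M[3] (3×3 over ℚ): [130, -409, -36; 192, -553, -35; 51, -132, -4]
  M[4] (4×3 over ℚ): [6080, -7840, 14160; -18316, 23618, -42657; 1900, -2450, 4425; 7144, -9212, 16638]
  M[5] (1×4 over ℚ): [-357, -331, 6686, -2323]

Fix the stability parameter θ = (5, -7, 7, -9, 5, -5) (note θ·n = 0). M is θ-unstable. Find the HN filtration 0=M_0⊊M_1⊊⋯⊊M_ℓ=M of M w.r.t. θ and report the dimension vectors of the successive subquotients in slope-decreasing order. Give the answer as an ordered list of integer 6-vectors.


Barcode: M ≅ I[1,6], I[2,4], I[3,4], I[5,5]^3. HN layers by μ_θ (4 steps, strictly decreasing):
  μ^(1)=5; μ^(2)=0; μ^(3)=-1; μ^(4)=-7

((0, 0, 0, 0, 3, 0); (0, 0, 0, 0, 1, 1); (1, 1, 3, 3, 0, 0); (0, 1, 0, 0, 0, 0))


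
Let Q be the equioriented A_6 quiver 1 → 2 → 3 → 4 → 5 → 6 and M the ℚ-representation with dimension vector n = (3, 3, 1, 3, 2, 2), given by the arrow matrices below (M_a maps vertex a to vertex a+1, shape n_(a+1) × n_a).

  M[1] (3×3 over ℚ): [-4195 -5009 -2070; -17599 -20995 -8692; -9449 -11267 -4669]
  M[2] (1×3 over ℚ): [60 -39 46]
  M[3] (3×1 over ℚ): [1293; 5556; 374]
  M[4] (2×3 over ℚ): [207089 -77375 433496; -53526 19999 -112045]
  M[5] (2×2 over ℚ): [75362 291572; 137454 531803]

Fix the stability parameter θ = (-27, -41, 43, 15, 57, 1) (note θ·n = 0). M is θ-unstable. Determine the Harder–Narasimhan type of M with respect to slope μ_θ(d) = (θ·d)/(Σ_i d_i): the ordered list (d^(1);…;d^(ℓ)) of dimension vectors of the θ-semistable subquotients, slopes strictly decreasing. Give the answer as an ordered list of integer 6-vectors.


Via rank(M_{q-1}∘⋯∘M_p): M ≅ I[1,2]^2, I[1,6], I[4,4], I[4,6].
μ_θ-semistable layers: μ^(1)=29; μ^(2)=15; μ^(3)=-34

((0, 0, 1, 1, 2, 2); (0, 0, 0, 2, 0, 0); (3, 3, 0, 0, 0, 0))


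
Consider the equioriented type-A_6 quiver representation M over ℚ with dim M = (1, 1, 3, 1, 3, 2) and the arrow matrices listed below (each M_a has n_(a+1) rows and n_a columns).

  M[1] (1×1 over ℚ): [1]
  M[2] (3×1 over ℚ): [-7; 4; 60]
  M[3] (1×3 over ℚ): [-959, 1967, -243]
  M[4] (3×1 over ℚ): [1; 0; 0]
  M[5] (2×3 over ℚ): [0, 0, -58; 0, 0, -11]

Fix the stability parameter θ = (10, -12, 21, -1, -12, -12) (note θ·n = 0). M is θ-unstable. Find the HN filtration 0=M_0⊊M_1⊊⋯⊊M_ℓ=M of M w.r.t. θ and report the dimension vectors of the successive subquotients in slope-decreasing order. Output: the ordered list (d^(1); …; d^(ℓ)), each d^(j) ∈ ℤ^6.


Via rank(M_{q-1}∘⋯∘M_p): M ≅ I[1,5], I[3,3]^2, I[5,5], I[5,6], I[6,6].
μ_θ-semistable layers: μ^(1)=21; μ^(2)=8/3; μ^(3)=-1; μ^(4)=-12

((0, 0, 2, 0, 0, 0); (0, 0, 1, 1, 1, 0); (1, 1, 0, 0, 0, 0); (0, 0, 0, 0, 2, 2))


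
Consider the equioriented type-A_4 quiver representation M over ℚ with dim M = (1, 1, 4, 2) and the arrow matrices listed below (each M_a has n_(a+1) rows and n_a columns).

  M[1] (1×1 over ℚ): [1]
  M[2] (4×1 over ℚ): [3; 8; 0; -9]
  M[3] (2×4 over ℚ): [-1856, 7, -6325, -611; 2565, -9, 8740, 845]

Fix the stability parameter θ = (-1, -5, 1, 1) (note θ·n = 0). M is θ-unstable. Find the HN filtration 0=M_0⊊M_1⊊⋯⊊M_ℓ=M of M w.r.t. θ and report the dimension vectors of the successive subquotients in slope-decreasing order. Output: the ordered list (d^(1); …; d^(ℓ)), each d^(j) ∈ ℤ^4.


Via rank(M_{q-1}∘⋯∘M_p): M ≅ I[1,4], I[3,3]^2, I[3,4].
μ_θ-semistable layers: μ^(1)=1; μ^(2)=-3

((0, 0, 4, 2); (1, 1, 0, 0))


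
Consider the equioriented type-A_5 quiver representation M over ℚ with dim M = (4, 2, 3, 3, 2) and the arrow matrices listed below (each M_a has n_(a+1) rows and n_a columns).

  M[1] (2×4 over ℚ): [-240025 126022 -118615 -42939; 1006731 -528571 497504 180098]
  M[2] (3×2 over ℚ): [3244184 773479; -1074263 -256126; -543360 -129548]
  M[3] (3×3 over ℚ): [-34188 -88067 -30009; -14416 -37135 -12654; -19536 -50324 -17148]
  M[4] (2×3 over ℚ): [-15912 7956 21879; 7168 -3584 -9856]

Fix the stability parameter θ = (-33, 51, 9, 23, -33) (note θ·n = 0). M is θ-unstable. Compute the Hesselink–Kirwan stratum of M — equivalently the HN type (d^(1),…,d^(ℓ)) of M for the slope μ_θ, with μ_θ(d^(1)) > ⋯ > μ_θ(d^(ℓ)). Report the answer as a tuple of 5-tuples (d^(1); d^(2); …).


Barcode: M ≅ I[1,1]^2, I[1,3], I[1,4], I[3,5], I[4,4], I[5,5]. HN layers by μ_θ (5 steps, strictly decreasing):
  μ^(1)=30; μ^(2)=83/3; μ^(3)=23; μ^(4)=-1/3; μ^(5)=-33

((0, 1, 1, 0, 0); (0, 1, 1, 1, 0); (0, 0, 0, 1, 0); (0, 0, 1, 1, 1); (4, 0, 0, 0, 1))


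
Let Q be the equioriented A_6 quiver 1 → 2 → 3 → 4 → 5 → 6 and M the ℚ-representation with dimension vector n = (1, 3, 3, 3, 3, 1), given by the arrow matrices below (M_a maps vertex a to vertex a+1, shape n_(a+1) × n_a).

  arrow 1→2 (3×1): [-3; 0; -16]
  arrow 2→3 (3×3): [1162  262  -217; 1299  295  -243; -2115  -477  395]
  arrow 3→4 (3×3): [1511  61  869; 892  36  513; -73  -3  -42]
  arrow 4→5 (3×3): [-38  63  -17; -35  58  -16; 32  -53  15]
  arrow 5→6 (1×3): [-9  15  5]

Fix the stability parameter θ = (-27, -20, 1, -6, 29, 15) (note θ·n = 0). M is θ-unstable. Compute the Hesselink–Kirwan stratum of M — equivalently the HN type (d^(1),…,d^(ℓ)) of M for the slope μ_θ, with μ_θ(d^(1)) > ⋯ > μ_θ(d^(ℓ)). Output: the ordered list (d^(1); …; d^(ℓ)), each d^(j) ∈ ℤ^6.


Via rank(M_{q-1}∘⋯∘M_p): M ≅ I[1,4], I[2,3], I[2,6], I[4,5], I[5,5].
μ_θ-semistable layers: μ^(1)=29; μ^(2)=22; μ^(3)=1; μ^(4)=-5/2; μ^(5)=-6; μ^(6)=-20; μ^(7)=-27

((0, 0, 0, 0, 2, 0); (0, 0, 0, 0, 1, 1); (0, 0, 1, 0, 0, 0); (0, 0, 2, 2, 0, 0); (0, 0, 0, 1, 0, 0); (0, 3, 0, 0, 0, 0); (1, 0, 0, 0, 0, 0))


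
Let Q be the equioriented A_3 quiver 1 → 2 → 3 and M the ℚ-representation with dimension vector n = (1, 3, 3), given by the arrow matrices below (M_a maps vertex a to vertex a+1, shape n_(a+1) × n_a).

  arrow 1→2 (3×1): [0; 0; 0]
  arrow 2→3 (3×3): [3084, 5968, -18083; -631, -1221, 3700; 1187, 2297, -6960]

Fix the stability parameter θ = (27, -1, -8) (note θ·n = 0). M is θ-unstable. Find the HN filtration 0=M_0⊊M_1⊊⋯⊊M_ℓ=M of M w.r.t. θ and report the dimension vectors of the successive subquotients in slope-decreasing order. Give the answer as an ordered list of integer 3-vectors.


Barcode: M ≅ I[1,1], I[2,2], I[2,3]^2, I[3,3]. HN layers by μ_θ (4 steps, strictly decreasing):
  μ^(1)=27; μ^(2)=-1; μ^(3)=-9/2; μ^(4)=-8

((1, 0, 0); (0, 1, 0); (0, 2, 2); (0, 0, 1))


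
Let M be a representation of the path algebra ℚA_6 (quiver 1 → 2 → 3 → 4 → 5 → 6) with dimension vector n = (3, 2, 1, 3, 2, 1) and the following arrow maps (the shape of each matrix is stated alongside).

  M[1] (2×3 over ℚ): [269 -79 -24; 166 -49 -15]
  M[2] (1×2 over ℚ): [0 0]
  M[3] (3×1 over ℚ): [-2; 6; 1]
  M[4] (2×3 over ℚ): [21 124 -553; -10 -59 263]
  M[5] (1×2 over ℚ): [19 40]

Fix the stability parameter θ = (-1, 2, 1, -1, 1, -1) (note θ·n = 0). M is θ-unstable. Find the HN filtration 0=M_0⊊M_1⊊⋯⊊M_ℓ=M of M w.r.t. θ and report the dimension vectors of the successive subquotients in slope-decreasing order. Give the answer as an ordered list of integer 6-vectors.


Barcode: M ≅ I[1,1], I[1,2]^2, I[3,6], I[4,4], I[4,5]. HN layers by μ_θ (4 steps, strictly decreasing):
  μ^(1)=2; μ^(2)=1; μ^(3)=0; μ^(4)=-1

((0, 2, 0, 0, 0, 0); (0, 0, 0, 0, 1, 0); (0, 0, 1, 1, 1, 1); (3, 0, 0, 2, 0, 0))


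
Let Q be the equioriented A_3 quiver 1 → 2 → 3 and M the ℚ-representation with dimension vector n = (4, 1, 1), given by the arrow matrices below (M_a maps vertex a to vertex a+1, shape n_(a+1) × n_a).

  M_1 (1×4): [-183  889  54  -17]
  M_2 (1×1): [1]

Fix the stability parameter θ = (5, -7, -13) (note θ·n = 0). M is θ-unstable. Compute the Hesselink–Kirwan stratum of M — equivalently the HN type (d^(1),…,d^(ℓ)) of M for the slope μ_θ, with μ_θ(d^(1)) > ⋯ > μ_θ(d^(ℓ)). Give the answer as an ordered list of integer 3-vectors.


Interval decomposition of M: I[1,1]^3, I[1,3].
HN type (ℓ=2): μ^(1)=5; μ^(2)=-5

((3, 0, 0); (1, 1, 1))


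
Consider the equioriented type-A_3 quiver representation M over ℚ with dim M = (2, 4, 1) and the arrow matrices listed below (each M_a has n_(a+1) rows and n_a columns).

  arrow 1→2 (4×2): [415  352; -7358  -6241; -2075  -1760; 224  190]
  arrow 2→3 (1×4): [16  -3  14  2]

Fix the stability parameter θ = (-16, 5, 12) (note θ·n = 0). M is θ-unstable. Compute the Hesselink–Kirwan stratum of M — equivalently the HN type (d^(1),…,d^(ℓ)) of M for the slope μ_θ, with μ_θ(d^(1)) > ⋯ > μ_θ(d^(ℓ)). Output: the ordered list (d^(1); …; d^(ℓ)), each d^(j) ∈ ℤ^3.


Via rank(M_{q-1}∘⋯∘M_p): M ≅ I[1,2], I[1,3], I[2,2]^2.
μ_θ-semistable layers: μ^(1)=12; μ^(2)=5; μ^(3)=-16

((0, 0, 1); (0, 4, 0); (2, 0, 0))


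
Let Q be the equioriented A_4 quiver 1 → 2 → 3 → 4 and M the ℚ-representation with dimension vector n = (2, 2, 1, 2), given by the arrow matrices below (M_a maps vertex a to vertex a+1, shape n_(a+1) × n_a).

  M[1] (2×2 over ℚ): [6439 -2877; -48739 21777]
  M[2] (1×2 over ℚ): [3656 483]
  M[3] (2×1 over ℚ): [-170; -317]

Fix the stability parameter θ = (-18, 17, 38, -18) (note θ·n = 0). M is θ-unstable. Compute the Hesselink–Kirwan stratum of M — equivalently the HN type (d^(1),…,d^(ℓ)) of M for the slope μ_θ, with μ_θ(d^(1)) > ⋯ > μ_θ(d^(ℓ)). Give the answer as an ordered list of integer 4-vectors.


Interval decomposition of M: I[1,1], I[1,4], I[2,2], I[4,4].
HN type (ℓ=3): μ^(1)=17; μ^(2)=37/3; μ^(3)=-18

((0, 1, 0, 0); (0, 1, 1, 1); (2, 0, 0, 1))


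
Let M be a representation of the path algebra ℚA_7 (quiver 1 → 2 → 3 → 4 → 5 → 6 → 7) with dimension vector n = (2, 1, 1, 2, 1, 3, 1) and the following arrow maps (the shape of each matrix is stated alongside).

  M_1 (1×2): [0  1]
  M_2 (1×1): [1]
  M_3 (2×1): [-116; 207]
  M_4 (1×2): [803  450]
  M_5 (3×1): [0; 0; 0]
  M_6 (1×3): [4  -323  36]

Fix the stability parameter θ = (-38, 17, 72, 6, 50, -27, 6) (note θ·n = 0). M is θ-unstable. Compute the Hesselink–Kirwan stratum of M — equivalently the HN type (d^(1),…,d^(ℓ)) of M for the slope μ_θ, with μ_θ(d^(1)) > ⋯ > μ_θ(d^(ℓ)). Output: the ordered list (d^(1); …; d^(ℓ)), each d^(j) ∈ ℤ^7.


Via rank(M_{q-1}∘⋯∘M_p): M ≅ I[1,1], I[1,5], I[4,4], I[6,6]^2, I[6,7].
μ_θ-semistable layers: μ^(1)=50; μ^(2)=39; μ^(3)=17; μ^(4)=6; μ^(5)=-27; μ^(6)=-38

((0, 0, 0, 0, 1, 0, 0); (0, 0, 1, 1, 0, 0, 0); (0, 1, 0, 0, 0, 0, 0); (0, 0, 0, 1, 0, 0, 1); (0, 0, 0, 0, 0, 3, 0); (2, 0, 0, 0, 0, 0, 0))


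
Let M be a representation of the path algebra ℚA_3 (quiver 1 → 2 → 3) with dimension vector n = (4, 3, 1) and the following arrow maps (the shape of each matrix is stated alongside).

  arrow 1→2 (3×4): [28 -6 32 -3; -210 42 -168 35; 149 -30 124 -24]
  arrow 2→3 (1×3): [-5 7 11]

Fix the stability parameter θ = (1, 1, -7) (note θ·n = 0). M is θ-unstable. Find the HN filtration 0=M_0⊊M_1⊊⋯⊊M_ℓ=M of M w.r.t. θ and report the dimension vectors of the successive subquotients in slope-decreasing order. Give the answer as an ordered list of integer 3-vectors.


Barcode: M ≅ I[1,1]^2, I[1,2], I[1,3], I[2,2]. HN layers by μ_θ (2 steps, strictly decreasing):
  μ^(1)=1; μ^(2)=-5/3

((3, 2, 0); (1, 1, 1))


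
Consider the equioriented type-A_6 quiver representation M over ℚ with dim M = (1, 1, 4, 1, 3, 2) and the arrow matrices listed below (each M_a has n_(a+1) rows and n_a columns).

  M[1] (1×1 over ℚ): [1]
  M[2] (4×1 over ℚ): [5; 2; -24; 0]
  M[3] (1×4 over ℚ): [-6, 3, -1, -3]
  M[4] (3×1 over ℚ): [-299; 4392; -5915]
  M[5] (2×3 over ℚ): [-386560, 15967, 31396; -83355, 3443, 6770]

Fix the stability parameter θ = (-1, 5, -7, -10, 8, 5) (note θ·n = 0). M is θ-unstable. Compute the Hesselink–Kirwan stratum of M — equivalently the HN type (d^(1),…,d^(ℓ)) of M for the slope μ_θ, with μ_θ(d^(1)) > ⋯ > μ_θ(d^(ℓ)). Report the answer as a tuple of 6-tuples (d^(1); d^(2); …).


Interval decomposition of M: I[1,3], I[3,3]^2, I[3,6], I[5,5], I[5,6].
HN type (ℓ=5): μ^(1)=8; μ^(2)=13/2; μ^(3)=-1; μ^(4)=-7; μ^(5)=-17/2

((0, 0, 0, 0, 1, 0); (0, 0, 0, 0, 2, 2); (1, 1, 1, 0, 0, 0); (0, 0, 2, 0, 0, 0); (0, 0, 1, 1, 0, 0))


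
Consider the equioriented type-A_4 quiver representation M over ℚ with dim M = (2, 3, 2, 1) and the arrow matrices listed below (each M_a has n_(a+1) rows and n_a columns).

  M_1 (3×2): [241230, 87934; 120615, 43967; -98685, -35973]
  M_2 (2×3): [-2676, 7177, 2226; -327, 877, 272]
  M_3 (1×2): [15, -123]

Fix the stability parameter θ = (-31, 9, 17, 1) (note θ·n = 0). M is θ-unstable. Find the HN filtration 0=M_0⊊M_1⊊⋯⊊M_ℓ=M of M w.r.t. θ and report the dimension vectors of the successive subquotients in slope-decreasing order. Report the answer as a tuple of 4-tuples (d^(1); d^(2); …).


Via rank(M_{q-1}∘⋯∘M_p): M ≅ I[1,1], I[1,3], I[2,2], I[2,4].
μ_θ-semistable layers: μ^(1)=17; μ^(2)=9; μ^(3)=-31

((0, 0, 1, 0); (0, 3, 1, 1); (2, 0, 0, 0))


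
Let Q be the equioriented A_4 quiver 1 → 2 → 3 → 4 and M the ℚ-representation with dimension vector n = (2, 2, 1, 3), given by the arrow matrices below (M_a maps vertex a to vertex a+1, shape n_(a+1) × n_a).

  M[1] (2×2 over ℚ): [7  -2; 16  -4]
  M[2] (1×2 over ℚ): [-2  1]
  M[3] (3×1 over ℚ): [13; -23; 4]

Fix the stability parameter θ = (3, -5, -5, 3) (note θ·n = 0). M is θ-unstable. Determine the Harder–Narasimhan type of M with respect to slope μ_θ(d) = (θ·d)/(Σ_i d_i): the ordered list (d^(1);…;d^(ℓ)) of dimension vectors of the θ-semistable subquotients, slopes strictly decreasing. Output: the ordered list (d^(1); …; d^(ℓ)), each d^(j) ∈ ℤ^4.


Via rank(M_{q-1}∘⋯∘M_p): M ≅ I[1,2], I[1,4], I[4,4]^2.
μ_θ-semistable layers: μ^(1)=3; μ^(2)=-1; μ^(3)=-7/3

((0, 0, 0, 3); (1, 1, 0, 0); (1, 1, 1, 0))


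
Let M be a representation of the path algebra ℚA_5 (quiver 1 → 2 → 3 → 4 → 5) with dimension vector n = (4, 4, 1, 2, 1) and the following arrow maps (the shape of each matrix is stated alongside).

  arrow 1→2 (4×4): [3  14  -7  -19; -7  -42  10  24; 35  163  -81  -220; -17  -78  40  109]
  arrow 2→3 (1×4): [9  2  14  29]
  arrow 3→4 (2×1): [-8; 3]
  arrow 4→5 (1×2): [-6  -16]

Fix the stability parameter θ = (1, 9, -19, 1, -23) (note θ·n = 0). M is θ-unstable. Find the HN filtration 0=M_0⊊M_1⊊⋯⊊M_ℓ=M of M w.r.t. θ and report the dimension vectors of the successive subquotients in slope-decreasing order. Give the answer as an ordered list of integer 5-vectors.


Interval decomposition of M: I[1,2]^3, I[1,4], I[4,5].
HN type (ℓ=4): μ^(1)=9; μ^(2)=1; μ^(3)=-3; μ^(4)=-11

((0, 3, 0, 0, 0); (3, 0, 0, 1, 0); (1, 1, 1, 0, 0); (0, 0, 0, 1, 1))


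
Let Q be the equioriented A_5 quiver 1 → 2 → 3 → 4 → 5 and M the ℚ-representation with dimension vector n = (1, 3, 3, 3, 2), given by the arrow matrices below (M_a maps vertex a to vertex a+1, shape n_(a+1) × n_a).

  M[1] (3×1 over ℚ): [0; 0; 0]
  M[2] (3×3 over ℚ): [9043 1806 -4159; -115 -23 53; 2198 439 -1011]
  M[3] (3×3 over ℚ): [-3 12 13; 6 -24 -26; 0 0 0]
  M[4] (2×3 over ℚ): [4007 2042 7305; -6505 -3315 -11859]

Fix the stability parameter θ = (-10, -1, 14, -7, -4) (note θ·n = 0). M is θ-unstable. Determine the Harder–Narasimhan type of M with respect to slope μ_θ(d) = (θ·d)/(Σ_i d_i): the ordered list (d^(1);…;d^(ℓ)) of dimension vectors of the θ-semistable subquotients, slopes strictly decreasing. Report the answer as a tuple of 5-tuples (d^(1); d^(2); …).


Interval decomposition of M: I[1,1], I[2,3]^2, I[2,5], I[4,4], I[4,5].
HN type (ℓ=6): μ^(1)=14; μ^(2)=1; μ^(3)=-1; μ^(4)=-4; μ^(5)=-7; μ^(6)=-10

((0, 0, 2, 0, 0); (0, 0, 1, 1, 1); (0, 3, 0, 0, 0); (0, 0, 0, 0, 1); (0, 0, 0, 2, 0); (1, 0, 0, 0, 0))


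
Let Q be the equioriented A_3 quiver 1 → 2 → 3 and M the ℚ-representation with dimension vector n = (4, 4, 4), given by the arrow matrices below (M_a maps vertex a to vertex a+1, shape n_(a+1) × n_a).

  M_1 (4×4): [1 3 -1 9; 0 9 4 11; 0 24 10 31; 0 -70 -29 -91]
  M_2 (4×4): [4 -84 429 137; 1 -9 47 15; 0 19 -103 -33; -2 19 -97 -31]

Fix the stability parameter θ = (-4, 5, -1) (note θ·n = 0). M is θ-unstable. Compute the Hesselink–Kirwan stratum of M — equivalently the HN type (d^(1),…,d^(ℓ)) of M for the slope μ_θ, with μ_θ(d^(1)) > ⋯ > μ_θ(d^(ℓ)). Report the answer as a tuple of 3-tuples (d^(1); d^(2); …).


Via rank(M_{q-1}∘⋯∘M_p): M ≅ I[1,3]^4.
μ_θ-semistable layers: μ^(1)=2; μ^(2)=-4

((0, 4, 4); (4, 0, 0))


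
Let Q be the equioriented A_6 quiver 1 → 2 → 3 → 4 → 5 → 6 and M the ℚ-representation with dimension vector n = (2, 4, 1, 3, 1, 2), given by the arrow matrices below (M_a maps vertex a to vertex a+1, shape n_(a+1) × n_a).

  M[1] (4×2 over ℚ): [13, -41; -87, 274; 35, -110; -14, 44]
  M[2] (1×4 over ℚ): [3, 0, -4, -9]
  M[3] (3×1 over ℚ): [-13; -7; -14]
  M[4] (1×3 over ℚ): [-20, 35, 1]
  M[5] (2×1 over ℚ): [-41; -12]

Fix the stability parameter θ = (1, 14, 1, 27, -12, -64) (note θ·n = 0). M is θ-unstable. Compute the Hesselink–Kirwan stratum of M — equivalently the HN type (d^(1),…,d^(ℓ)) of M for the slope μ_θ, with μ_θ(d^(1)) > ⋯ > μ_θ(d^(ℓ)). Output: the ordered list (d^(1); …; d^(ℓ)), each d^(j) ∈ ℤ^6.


Via rank(M_{q-1}∘⋯∘M_p): M ≅ I[1,2], I[1,6], I[2,2]^2, I[4,4]^2, I[6,6].
μ_θ-semistable layers: μ^(1)=27; μ^(2)=14; μ^(3)=1; μ^(4)=-11/2; μ^(5)=-64

((0, 0, 0, 2, 0, 0); (0, 3, 0, 0, 0, 0); (1, 0, 0, 0, 0, 0); (1, 1, 1, 1, 1, 1); (0, 0, 0, 0, 0, 1))


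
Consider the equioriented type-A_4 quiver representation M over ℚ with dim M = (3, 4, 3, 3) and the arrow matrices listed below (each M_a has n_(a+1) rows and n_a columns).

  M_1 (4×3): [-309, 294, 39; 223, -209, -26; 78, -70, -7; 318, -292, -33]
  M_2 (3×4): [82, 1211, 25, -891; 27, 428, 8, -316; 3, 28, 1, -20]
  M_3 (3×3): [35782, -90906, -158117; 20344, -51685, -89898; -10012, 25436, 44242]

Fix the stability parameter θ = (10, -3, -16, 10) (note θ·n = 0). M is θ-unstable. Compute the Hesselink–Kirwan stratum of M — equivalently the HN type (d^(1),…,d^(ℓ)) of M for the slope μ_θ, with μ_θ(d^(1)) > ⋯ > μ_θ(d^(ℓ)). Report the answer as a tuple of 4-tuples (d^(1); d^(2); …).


Via rank(M_{q-1}∘⋯∘M_p): M ≅ I[1,3], I[1,4]^2, I[2,2], I[4,4].
μ_θ-semistable layers: μ^(1)=10; μ^(2)=-3

((0, 0, 0, 3); (3, 4, 3, 0))


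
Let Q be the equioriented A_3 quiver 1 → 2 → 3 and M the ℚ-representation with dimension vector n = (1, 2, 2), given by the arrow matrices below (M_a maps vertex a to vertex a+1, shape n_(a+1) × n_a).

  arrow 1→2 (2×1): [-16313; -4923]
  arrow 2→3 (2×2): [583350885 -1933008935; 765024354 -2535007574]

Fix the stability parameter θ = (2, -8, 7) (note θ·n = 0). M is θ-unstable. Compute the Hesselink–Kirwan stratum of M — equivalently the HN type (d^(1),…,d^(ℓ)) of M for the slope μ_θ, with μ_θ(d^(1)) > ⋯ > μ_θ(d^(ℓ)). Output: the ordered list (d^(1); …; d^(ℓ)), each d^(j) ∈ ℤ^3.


Barcode: M ≅ I[1,2], I[2,3], I[3,3]. HN layers by μ_θ (3 steps, strictly decreasing):
  μ^(1)=7; μ^(2)=-3; μ^(3)=-8

((0, 0, 2); (1, 1, 0); (0, 1, 0))


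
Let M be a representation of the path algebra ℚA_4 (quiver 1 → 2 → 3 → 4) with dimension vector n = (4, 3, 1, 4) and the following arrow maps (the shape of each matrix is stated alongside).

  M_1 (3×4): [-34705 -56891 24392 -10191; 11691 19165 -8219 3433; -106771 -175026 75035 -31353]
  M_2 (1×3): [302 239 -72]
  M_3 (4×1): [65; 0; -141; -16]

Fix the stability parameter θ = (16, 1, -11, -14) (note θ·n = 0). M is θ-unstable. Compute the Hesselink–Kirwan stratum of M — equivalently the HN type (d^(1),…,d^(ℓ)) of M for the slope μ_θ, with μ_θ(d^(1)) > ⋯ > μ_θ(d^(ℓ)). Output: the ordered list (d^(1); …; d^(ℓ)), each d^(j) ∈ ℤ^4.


Barcode: M ≅ I[1,1], I[1,2]^2, I[1,4], I[4,4]^3. HN layers by μ_θ (4 steps, strictly decreasing):
  μ^(1)=16; μ^(2)=17/2; μ^(3)=-2; μ^(4)=-14

((1, 0, 0, 0); (2, 2, 0, 0); (1, 1, 1, 1); (0, 0, 0, 3))


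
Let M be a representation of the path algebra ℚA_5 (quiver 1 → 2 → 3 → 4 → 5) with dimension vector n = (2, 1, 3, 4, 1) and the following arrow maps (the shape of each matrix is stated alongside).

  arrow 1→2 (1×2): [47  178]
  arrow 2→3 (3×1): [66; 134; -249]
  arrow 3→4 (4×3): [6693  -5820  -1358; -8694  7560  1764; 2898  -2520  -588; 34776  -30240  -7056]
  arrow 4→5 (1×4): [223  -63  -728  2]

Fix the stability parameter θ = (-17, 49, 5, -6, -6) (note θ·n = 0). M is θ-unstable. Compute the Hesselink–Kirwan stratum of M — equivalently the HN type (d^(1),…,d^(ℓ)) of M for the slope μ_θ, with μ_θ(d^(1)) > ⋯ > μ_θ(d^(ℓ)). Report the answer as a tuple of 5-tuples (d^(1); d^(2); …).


Interval decomposition of M: I[1,1], I[1,3], I[3,3], I[3,5], I[4,4]^3.
HN type (ℓ=5): μ^(1)=27; μ^(2)=5; μ^(3)=-7/3; μ^(4)=-6; μ^(5)=-17

((0, 1, 1, 0, 0); (0, 0, 1, 0, 0); (0, 0, 1, 1, 1); (0, 0, 0, 3, 0); (2, 0, 0, 0, 0))


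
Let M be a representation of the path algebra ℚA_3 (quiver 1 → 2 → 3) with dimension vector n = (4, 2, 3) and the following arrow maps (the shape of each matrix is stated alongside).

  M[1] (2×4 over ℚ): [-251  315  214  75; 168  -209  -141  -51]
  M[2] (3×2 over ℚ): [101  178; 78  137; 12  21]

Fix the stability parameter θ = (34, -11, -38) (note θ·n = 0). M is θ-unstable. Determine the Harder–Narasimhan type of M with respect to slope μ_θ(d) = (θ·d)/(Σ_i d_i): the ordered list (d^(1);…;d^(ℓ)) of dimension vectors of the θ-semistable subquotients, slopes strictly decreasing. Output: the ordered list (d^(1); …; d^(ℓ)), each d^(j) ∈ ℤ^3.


Interval decomposition of M: I[1,1]^2, I[1,3]^2, I[3,3].
HN type (ℓ=3): μ^(1)=34; μ^(2)=-5; μ^(3)=-38

((2, 0, 0); (2, 2, 2); (0, 0, 1))


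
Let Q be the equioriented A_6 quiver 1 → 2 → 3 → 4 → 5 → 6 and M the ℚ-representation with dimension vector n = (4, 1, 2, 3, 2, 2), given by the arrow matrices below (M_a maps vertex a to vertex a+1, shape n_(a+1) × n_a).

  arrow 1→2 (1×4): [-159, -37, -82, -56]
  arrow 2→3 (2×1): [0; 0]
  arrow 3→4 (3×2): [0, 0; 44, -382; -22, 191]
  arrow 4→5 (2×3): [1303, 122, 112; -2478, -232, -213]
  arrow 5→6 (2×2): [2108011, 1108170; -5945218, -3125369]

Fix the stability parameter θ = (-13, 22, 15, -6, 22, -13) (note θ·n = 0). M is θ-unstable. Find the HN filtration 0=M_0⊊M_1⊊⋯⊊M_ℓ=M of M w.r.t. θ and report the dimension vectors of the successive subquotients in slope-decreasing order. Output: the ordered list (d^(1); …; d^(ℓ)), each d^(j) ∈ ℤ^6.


Via rank(M_{q-1}∘⋯∘M_p): M ≅ I[1,1]^3, I[1,2], I[3,3], I[3,6], I[4,4], I[4,6].
μ_θ-semistable layers: μ^(1)=22; μ^(2)=15; μ^(3)=9/2; μ^(4)=-6; μ^(5)=-13

((0, 1, 0, 0, 0, 0); (0, 0, 1, 0, 0, 0); (0, 0, 1, 1, 2, 2); (0, 0, 0, 2, 0, 0); (4, 0, 0, 0, 0, 0))


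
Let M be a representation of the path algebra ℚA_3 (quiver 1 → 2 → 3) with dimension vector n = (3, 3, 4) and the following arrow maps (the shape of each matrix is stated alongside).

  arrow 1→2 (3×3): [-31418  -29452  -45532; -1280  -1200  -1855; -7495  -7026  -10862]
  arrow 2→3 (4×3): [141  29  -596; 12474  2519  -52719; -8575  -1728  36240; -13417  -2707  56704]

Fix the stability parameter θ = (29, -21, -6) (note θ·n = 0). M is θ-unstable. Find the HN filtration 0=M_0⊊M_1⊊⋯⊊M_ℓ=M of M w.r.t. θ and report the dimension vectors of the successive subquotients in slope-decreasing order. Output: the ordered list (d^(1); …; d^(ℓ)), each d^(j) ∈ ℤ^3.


Barcode: M ≅ I[1,1], I[1,3]^2, I[2,3], I[3,3]. HN layers by μ_θ (4 steps, strictly decreasing):
  μ^(1)=29; μ^(2)=2/3; μ^(3)=-6; μ^(4)=-21

((1, 0, 0); (2, 2, 2); (0, 0, 2); (0, 1, 0))


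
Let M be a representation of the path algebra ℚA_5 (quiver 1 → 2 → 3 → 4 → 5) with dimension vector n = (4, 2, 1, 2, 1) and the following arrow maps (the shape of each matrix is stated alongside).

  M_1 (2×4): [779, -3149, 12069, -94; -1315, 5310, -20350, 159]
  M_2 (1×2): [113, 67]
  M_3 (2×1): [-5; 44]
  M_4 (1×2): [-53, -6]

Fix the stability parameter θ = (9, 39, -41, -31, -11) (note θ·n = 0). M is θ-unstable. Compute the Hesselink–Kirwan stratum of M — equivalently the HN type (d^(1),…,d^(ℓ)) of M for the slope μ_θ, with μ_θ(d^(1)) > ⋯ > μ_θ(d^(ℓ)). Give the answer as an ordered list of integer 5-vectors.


Interval decomposition of M: I[1,1]^2, I[1,2], I[1,5], I[4,4].
HN type (ℓ=4): μ^(1)=39; μ^(2)=9; μ^(3)=-7; μ^(4)=-31

((0, 1, 0, 0, 0); (3, 0, 0, 0, 0); (1, 1, 1, 1, 1); (0, 0, 0, 1, 0))


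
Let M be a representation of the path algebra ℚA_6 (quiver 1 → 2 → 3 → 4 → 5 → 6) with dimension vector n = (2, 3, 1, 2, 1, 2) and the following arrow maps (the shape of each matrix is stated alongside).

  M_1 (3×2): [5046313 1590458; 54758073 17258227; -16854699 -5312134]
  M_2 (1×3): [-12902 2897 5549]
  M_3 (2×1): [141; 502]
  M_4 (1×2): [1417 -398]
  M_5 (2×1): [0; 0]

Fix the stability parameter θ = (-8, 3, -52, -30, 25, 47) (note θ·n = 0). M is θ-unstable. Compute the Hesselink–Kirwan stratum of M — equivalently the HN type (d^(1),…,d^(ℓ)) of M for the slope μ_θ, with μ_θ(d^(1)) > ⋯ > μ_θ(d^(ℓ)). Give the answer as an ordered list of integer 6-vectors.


Barcode: M ≅ I[1,2], I[1,5], I[2,2], I[4,4], I[6,6]^2. HN layers by μ_θ (6 steps, strictly decreasing):
  μ^(1)=47; μ^(2)=25; μ^(3)=3; μ^(4)=-8; μ^(5)=-87/4; μ^(6)=-30

((0, 0, 0, 0, 0, 2); (0, 0, 0, 0, 1, 0); (0, 2, 0, 0, 0, 0); (1, 0, 0, 0, 0, 0); (1, 1, 1, 1, 0, 0); (0, 0, 0, 1, 0, 0))


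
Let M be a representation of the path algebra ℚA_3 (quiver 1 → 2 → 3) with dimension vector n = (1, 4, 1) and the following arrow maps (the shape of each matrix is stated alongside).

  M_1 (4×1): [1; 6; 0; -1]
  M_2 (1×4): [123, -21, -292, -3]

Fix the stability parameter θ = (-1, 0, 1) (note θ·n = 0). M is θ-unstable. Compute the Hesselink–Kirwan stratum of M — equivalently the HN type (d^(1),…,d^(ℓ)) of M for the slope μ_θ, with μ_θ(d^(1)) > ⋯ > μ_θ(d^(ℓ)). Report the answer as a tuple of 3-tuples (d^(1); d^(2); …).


Via rank(M_{q-1}∘⋯∘M_p): M ≅ I[1,2], I[2,2]^2, I[2,3].
μ_θ-semistable layers: μ^(1)=1; μ^(2)=0; μ^(3)=-1

((0, 0, 1); (0, 4, 0); (1, 0, 0))


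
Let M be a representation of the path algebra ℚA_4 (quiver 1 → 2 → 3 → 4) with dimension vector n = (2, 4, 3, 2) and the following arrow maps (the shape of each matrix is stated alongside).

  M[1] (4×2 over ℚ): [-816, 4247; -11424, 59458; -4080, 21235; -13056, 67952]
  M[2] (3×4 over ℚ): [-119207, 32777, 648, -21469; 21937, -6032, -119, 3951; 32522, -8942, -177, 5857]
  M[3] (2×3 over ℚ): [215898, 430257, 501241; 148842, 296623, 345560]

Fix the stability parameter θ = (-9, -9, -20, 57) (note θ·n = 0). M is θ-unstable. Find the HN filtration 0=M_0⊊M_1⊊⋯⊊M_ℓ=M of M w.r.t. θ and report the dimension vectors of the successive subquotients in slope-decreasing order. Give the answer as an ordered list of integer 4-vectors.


Barcode: M ≅ I[1,1], I[1,4], I[2,2], I[2,3], I[2,4]. HN layers by μ_θ (4 steps, strictly decreasing):
  μ^(1)=57; μ^(2)=-9; μ^(3)=-38/3; μ^(4)=-29/2

((0, 0, 0, 2); (1, 1, 0, 0); (1, 1, 1, 0); (0, 2, 2, 0))


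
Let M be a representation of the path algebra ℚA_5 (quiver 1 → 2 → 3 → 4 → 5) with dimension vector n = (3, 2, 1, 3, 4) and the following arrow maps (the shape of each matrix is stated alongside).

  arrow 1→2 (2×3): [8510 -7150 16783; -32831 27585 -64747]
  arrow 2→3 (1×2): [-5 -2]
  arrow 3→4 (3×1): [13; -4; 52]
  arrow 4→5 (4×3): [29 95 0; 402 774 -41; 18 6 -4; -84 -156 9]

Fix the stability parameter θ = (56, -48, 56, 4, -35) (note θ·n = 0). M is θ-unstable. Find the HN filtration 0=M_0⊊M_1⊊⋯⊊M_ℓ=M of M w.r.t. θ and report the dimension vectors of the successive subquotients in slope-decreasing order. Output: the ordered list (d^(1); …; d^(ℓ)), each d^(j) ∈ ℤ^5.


Interval decomposition of M: I[1,1], I[1,2], I[1,5], I[4,4], I[4,5], I[5,5]^2.
HN type (ℓ=5): μ^(1)=56; μ^(2)=25/3; μ^(3)=4; μ^(4)=-31/2; μ^(5)=-35

((1, 0, 0, 0, 0); (0, 0, 1, 1, 1); (2, 2, 0, 1, 0); (0, 0, 0, 1, 1); (0, 0, 0, 0, 2))


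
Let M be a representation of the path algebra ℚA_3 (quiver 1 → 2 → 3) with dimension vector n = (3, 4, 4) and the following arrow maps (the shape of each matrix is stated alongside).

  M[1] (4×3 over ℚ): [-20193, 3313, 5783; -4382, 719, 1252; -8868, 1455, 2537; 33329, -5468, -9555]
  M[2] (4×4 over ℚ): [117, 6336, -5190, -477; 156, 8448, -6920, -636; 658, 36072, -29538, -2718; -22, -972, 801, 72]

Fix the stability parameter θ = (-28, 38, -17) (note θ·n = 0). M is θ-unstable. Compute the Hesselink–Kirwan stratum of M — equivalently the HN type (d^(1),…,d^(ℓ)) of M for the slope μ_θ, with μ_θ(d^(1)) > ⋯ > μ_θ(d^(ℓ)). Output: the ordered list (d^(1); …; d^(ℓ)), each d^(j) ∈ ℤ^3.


Barcode: M ≅ I[1,2], I[1,3]^2, I[2,2], I[3,3]^2. HN layers by μ_θ (4 steps, strictly decreasing):
  μ^(1)=38; μ^(2)=21/2; μ^(3)=-17; μ^(4)=-28

((0, 2, 0); (0, 2, 2); (0, 0, 2); (3, 0, 0))


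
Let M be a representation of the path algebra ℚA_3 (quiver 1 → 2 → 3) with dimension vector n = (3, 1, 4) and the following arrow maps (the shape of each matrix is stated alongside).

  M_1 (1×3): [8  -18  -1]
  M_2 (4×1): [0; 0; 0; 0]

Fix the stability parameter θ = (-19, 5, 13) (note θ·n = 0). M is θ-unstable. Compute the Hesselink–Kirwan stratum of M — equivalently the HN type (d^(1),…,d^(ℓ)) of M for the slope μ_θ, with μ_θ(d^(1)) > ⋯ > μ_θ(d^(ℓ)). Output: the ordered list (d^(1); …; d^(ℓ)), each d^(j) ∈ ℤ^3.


Via rank(M_{q-1}∘⋯∘M_p): M ≅ I[1,1]^2, I[1,2], I[3,3]^4.
μ_θ-semistable layers: μ^(1)=13; μ^(2)=5; μ^(3)=-19

((0, 0, 4); (0, 1, 0); (3, 0, 0))


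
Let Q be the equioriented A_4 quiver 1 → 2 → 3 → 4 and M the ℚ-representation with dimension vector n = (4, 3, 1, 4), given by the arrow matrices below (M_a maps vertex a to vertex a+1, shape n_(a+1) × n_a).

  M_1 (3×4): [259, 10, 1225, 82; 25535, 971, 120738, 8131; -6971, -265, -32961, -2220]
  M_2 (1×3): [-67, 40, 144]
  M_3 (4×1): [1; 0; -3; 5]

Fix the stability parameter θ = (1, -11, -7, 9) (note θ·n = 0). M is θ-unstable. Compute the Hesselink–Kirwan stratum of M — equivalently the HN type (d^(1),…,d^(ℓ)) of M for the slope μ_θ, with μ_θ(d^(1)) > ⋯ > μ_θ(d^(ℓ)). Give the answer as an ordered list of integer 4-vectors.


Barcode: M ≅ I[1,1], I[1,2]^2, I[1,4], I[4,4]^3. HN layers by μ_θ (4 steps, strictly decreasing):
  μ^(1)=9; μ^(2)=1; μ^(3)=-5; μ^(4)=-17/3

((0, 0, 0, 4); (1, 0, 0, 0); (2, 2, 0, 0); (1, 1, 1, 0))


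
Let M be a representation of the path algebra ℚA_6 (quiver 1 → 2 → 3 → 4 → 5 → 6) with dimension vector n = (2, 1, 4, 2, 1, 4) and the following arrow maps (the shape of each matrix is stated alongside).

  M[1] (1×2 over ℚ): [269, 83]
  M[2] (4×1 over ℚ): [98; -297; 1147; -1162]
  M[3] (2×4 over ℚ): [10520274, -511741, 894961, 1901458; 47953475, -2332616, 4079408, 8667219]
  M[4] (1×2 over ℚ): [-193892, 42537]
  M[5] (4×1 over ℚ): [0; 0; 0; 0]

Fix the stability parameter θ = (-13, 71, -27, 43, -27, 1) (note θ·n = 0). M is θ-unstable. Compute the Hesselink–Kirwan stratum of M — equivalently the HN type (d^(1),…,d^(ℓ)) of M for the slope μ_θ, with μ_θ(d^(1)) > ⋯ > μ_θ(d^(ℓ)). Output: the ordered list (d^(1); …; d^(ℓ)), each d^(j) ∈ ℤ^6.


Barcode: M ≅ I[1,1], I[1,3], I[3,3], I[3,4], I[3,5], I[6,6]^4. HN layers by μ_θ (6 steps, strictly decreasing):
  μ^(1)=43; μ^(2)=22; μ^(3)=8; μ^(4)=1; μ^(5)=-13; μ^(6)=-27

((0, 0, 0, 1, 0, 0); (0, 1, 1, 0, 0, 0); (0, 0, 0, 1, 1, 0); (0, 0, 0, 0, 0, 4); (2, 0, 0, 0, 0, 0); (0, 0, 3, 0, 0, 0))


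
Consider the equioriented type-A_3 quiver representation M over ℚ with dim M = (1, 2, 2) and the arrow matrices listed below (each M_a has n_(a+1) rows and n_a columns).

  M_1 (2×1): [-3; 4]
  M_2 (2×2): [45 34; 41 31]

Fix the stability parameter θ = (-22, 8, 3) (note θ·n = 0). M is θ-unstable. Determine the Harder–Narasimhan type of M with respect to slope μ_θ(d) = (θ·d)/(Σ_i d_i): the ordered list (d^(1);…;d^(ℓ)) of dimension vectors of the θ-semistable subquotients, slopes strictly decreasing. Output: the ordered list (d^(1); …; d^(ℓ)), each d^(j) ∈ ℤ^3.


Interval decomposition of M: I[1,3], I[2,3].
HN type (ℓ=2): μ^(1)=11/2; μ^(2)=-22

((0, 2, 2); (1, 0, 0))


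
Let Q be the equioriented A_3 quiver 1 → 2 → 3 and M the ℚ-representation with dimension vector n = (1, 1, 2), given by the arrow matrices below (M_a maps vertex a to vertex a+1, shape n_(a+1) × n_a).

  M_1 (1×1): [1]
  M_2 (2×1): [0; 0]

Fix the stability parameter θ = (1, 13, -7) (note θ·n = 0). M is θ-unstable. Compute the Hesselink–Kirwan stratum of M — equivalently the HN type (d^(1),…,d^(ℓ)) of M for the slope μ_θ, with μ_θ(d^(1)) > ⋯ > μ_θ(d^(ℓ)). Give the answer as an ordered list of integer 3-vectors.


Via rank(M_{q-1}∘⋯∘M_p): M ≅ I[1,2], I[3,3]^2.
μ_θ-semistable layers: μ^(1)=13; μ^(2)=1; μ^(3)=-7

((0, 1, 0); (1, 0, 0); (0, 0, 2))


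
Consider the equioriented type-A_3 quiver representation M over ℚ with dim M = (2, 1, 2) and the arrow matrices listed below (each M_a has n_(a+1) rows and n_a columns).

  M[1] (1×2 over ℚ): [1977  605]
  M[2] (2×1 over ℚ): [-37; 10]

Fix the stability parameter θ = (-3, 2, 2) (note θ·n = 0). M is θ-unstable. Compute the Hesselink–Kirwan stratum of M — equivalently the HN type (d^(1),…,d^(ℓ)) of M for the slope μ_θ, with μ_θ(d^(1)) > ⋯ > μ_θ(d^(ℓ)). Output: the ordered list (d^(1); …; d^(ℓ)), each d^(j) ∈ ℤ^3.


Barcode: M ≅ I[1,1], I[1,3], I[3,3]. HN layers by μ_θ (2 steps, strictly decreasing):
  μ^(1)=2; μ^(2)=-3

((0, 1, 2); (2, 0, 0))


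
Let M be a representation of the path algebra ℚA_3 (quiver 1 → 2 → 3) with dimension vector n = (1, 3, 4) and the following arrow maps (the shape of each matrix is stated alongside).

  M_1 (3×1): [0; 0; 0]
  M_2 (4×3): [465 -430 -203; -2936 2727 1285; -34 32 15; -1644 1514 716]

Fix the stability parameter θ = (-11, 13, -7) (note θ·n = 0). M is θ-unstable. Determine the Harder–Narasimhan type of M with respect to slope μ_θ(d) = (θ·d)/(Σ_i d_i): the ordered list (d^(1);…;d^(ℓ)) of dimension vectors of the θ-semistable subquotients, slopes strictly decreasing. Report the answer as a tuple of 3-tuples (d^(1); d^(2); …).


Barcode: M ≅ I[1,1], I[2,3]^3, I[3,3]. HN layers by μ_θ (3 steps, strictly decreasing):
  μ^(1)=3; μ^(2)=-7; μ^(3)=-11

((0, 3, 3); (0, 0, 1); (1, 0, 0))


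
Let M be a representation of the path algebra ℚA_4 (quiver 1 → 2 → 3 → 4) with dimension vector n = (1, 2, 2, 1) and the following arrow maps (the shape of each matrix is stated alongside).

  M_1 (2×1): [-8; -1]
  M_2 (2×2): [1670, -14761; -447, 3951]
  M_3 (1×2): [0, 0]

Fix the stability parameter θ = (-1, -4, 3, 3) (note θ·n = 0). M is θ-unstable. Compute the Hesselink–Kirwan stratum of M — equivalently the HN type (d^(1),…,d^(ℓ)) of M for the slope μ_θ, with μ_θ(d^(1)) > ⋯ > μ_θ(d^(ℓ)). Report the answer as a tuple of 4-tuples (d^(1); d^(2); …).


Via rank(M_{q-1}∘⋯∘M_p): M ≅ I[1,3], I[2,3], I[4,4].
μ_θ-semistable layers: μ^(1)=3; μ^(2)=-5/2; μ^(3)=-4

((0, 0, 2, 1); (1, 1, 0, 0); (0, 1, 0, 0))
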